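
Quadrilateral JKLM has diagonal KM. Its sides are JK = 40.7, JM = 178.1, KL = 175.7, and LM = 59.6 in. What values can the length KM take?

From triangle JKM: |40.7 − 178.1| < KM < 40.7 + 178.1, i.e. 137.4 < KM < 218.8.
From triangle LKM: 116.1 < KM < 235.3.
Both must hold, so KM lies in the intersection.

137.4 < KM < 218.8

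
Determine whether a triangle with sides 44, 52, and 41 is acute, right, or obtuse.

Compare the square of the longest side to the sum of squares of the other two: 41² + 44² = 3617 > 2704 = 52².

acute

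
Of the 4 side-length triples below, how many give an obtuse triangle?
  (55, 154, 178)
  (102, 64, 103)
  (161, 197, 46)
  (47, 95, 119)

(55,154,178): 55²+154² = 26741 < 31684 = 178² → obtuse
(102,64,103): 64²+102² = 14500 > 10609 = 103² → acute
(161,197,46): 46²+161² = 28037 < 38809 = 197² → obtuse
(47,95,119): 47²+95² = 11234 < 14161 = 119² → obtuse
3 of the 4 are obtuse.

3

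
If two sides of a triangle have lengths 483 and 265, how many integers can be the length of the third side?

The third side lies in the open interval (218, 748).
Integers from 219 to 747 inclusive: 747 − 219 + 1 = 529.

529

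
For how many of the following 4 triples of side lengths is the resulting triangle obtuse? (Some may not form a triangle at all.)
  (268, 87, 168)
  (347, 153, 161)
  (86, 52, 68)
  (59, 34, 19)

1

(268,87,168): 87+168 ≤ 268, not a triangle
(347,153,161): 153+161 ≤ 347, not a triangle
(86,52,68): 52²+68² = 7328 < 7396 = 86² → obtuse
(59,34,19): 19+34 ≤ 59, not a triangle
1 of the 4 is obtuse.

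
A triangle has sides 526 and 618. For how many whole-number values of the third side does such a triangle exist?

1051

The third side lies in the open interval (92, 1144).
Integers from 93 to 1143 inclusive: 1143 − 93 + 1 = 1051.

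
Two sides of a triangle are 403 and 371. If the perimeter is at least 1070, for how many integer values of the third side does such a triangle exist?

478

Triangle inequality: 32 < x < 774. Perimeter ≥ 1070 gives x ≥ 1070 − 403 − 371 = 296.
So 296 ≤ x < 774; integers 296 through 773: 478 values.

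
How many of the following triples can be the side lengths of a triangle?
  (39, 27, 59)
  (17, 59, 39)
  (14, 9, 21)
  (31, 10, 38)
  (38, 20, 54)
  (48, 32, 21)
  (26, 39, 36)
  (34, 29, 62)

(27,39,59): 27+39 > 59 → valid
(17,39,59): 17+39 ≤ 59 → not valid
(9,14,21): 9+14 > 21 → valid
(10,31,38): 10+31 > 38 → valid
(20,38,54): 20+38 > 54 → valid
(21,32,48): 21+32 > 48 → valid
(26,36,39): 26+36 > 39 → valid
(29,34,62): 29+34 > 62 → valid
7 of the 8 triples form a triangle.

7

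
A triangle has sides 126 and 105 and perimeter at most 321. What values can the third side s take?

Triangle inequality alone gives 21 < s < 231.
The perimeter condition gives s ≤ 321 − 126 − 105 = 90.
Intersecting the two: 21 < s ≤ 90.

21 < s ≤ 90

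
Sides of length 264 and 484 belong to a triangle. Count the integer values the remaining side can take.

527

The third side lies in the open interval (220, 748).
Integers from 221 to 747 inclusive: 747 − 221 + 1 = 527.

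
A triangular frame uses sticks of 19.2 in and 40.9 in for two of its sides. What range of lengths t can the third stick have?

By the triangle inequality, t must be less than 19.2 + 40.9 = 60.1 and greater than |19.2 − 40.9| = 21.7.

21.7 < t < 60.1 (in)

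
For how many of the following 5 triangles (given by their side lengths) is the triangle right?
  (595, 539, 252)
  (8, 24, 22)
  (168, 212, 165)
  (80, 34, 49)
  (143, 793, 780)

(595,539,252): 252²+539² = 354025 = 595² → right
(8,24,22): 8²+22² = 548 < 576 = 24² → obtuse
(168,212,165): 165²+168² = 55449 > 44944 = 212² → acute
(80,34,49): 34²+49² = 3557 < 6400 = 80² → obtuse
(143,793,780): 143²+780² = 628849 = 793² → right
2 of the 5 are right.

2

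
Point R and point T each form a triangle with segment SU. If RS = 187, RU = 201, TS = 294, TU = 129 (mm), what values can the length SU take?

165 < SU < 388

From triangle RSU: |187 − 201| < SU < 187 + 201, i.e. 14 < SU < 388.
From triangle TSU: 165 < SU < 423.
Both must hold, so SU lies in the intersection.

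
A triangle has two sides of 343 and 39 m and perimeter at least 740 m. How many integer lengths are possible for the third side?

24

Triangle inequality: 304 < x < 382. Perimeter ≥ 740 gives x ≥ 740 − 343 − 39 = 358.
So 358 ≤ x < 382; integers 358 through 381: 24 values.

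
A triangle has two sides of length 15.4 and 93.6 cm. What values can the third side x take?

By the triangle inequality, x must be less than 15.4 + 93.6 = 109.0 and greater than |15.4 − 93.6| = 78.2.

78.2 < x < 109.0 (cm)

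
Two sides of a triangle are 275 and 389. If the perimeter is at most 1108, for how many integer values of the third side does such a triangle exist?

330

Triangle inequality: 114 < x < 664. Perimeter ≤ 1108 gives x ≤ 1108 − 275 − 389 = 444.
So 114 < x ≤ 444; integers 115 through 444: 330 values.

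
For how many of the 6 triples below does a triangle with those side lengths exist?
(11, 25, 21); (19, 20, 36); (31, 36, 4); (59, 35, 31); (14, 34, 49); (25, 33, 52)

4

(11,21,25): 11+21 > 25 → valid
(19,20,36): 19+20 > 36 → valid
(4,31,36): 4+31 ≤ 36 → not valid
(31,35,59): 31+35 > 59 → valid
(14,34,49): 14+34 ≤ 49 → not valid
(25,33,52): 25+33 > 52 → valid
4 of the 6 triples form a triangle.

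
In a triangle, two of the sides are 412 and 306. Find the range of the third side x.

By the triangle inequality, x must be less than 412 + 306 = 718 and greater than |412 − 306| = 106.

106 < x < 718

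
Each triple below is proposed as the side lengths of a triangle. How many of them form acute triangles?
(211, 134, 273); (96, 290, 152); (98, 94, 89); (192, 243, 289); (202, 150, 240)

(211,134,273): 134²+211² = 62477 < 74529 = 273² → obtuse
(96,290,152): 96+152 ≤ 290, not a triangle
(98,94,89): 89²+94² = 16757 > 9604 = 98² → acute
(192,243,289): 192²+243² = 95913 > 83521 = 289² → acute
(202,150,240): 150²+202² = 63304 > 57600 = 240² → acute
3 of the 5 are acute.

3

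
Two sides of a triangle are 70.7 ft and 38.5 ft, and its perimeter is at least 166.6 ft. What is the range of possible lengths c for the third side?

Triangle inequality alone gives 32.2 < c < 109.2.
The perimeter condition gives c ≥ 166.6 − 70.7 − 38.5 = 57.4.
Intersecting the two: 57.4 ≤ c < 109.2.

57.4 ≤ c < 109.2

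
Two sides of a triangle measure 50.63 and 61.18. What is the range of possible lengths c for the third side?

10.55 < c < 111.81

By the triangle inequality, c must be less than 50.63 + 61.18 = 111.81 and greater than |50.63 − 61.18| = 10.55.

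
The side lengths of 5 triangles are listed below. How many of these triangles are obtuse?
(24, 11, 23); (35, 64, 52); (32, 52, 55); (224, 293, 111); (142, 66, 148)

2

(24,11,23): 11²+23² = 650 > 576 = 24² → acute
(35,64,52): 35²+52² = 3929 < 4096 = 64² → obtuse
(32,52,55): 32²+52² = 3728 > 3025 = 55² → acute
(224,293,111): 111²+224² = 62497 < 85849 = 293² → obtuse
(142,66,148): 66²+142² = 24520 > 21904 = 148² → acute
2 of the 5 are obtuse.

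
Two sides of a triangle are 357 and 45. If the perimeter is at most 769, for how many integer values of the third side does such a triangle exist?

Triangle inequality: 312 < x < 402. Perimeter ≤ 769 gives x ≤ 769 − 357 − 45 = 367.
So 312 < x ≤ 367; integers 313 through 367: 55 values.

55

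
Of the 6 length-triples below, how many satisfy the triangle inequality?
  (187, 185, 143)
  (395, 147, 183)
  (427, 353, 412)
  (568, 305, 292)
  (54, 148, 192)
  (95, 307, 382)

(143,185,187): 143+185 > 187 → valid
(147,183,395): 147+183 ≤ 395 → not valid
(353,412,427): 353+412 > 427 → valid
(292,305,568): 292+305 > 568 → valid
(54,148,192): 54+148 > 192 → valid
(95,307,382): 95+307 > 382 → valid
5 of the 6 triples form a triangle.

5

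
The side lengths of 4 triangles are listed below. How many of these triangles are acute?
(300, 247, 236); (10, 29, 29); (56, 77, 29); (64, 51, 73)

(300,247,236): 236²+247² = 116705 > 90000 = 300² → acute
(10,29,29): 10²+29² = 941 > 841 = 29² → acute
(56,77,29): 29²+56² = 3977 < 5929 = 77² → obtuse
(64,51,73): 51²+64² = 6697 > 5329 = 73² → acute
3 of the 4 are acute.

3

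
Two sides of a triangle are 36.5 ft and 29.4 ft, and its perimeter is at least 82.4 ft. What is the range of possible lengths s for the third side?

16.5 ≤ s < 65.9 ft

Triangle inequality alone gives 7.1 < s < 65.9.
The perimeter condition gives s ≥ 82.4 − 36.5 − 29.4 = 16.5.
Intersecting the two: 16.5 ≤ s < 65.9.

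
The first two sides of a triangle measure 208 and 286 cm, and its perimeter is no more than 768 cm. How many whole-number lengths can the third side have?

196

Triangle inequality: 78 < x < 494. Perimeter ≤ 768 gives x ≤ 768 − 208 − 286 = 274.
So 78 < x ≤ 274; integers 79 through 274: 196 values.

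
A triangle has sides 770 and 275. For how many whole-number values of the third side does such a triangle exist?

The third side lies in the open interval (495, 1045).
Integers from 496 to 1044 inclusive: 1044 − 496 + 1 = 549.

549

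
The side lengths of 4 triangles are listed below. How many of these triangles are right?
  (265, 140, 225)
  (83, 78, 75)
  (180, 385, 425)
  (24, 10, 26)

(265,140,225): 140²+225² = 70225 = 265² → right
(83,78,75): 75²+78² = 11709 > 6889 = 83² → acute
(180,385,425): 180²+385² = 180625 = 425² → right
(24,10,26): 10²+24² = 676 = 26² → right
3 of the 4 are right.

3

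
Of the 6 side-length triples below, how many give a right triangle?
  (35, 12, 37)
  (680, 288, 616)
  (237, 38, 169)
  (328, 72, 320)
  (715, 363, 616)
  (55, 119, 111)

4

(35,12,37): 12²+35² = 1369 = 37² → right
(680,288,616): 288²+616² = 462400 = 680² → right
(237,38,169): 38+169 ≤ 237, not a triangle
(328,72,320): 72²+320² = 107584 = 328² → right
(715,363,616): 363²+616² = 511225 = 715² → right
(55,119,111): 55²+111² = 15346 > 14161 = 119² → acute
4 of the 6 are right.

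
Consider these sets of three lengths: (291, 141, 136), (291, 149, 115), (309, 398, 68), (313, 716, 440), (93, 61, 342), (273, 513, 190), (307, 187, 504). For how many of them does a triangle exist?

1

(136,141,291): 136+141 ≤ 291 → not valid
(115,149,291): 115+149 ≤ 291 → not valid
(68,309,398): 68+309 ≤ 398 → not valid
(313,440,716): 313+440 > 716 → valid
(61,93,342): 61+93 ≤ 342 → not valid
(190,273,513): 190+273 ≤ 513 → not valid
(187,307,504): 187+307 ≤ 504 → not valid
1 of the 7 triples forms a triangle.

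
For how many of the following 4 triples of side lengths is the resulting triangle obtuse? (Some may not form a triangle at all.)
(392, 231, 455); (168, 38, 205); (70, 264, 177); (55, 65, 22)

(392,231,455): 231²+392² = 207025 = 455² → right
(168,38,205): 38²+168² = 29668 < 42025 = 205² → obtuse
(70,264,177): 70+177 ≤ 264, not a triangle
(55,65,22): 22²+55² = 3509 < 4225 = 65² → obtuse
2 of the 4 are obtuse.

2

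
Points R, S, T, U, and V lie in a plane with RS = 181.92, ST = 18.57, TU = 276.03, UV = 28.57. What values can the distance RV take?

The maximum is all hops collinear in one direction: 181.92 + 18.57 + 276.03 + 28.57 = 505.09.
The longest hop is 276.03; the others sum to 229.06. Folding the others back against it leaves at least 276.03 − 229.06 = 46.97.

46.97 ≤ RV ≤ 505.09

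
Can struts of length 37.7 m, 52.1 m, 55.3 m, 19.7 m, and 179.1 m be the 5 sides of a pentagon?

No

For a pentagon, each side must be shorter than the sum of the others.
Here the longest side is 179.1, but the remaining 4 sides sum to only 164.8.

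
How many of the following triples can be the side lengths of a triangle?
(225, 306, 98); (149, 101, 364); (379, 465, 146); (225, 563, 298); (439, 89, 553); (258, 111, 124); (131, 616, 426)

2

(98,225,306): 98+225 > 306 → valid
(101,149,364): 101+149 ≤ 364 → not valid
(146,379,465): 146+379 > 465 → valid
(225,298,563): 225+298 ≤ 563 → not valid
(89,439,553): 89+439 ≤ 553 → not valid
(111,124,258): 111+124 ≤ 258 → not valid
(131,426,616): 131+426 ≤ 616 → not valid
2 of the 7 triples form a triangle.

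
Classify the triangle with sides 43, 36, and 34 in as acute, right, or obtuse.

Compare the square of the longest side to the sum of squares of the other two: 34² + 36² = 2452 > 1849 = 43².

acute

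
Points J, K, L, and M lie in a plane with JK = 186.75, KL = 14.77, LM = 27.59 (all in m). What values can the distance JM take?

The maximum is all hops collinear in one direction: 186.75 + 14.77 + 27.59 = 229.11.
The longest hop is 186.75; the others sum to 42.36. Folding the others back against it leaves at least 186.75 − 42.36 = 144.39.

144.39 ≤ JM ≤ 229.11 m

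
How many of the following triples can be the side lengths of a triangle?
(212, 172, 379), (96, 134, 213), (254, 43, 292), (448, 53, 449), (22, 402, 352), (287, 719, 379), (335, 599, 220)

(172,212,379): 172+212 > 379 → valid
(96,134,213): 96+134 > 213 → valid
(43,254,292): 43+254 > 292 → valid
(53,448,449): 53+448 > 449 → valid
(22,352,402): 22+352 ≤ 402 → not valid
(287,379,719): 287+379 ≤ 719 → not valid
(220,335,599): 220+335 ≤ 599 → not valid
4 of the 7 triples form a triangle.

4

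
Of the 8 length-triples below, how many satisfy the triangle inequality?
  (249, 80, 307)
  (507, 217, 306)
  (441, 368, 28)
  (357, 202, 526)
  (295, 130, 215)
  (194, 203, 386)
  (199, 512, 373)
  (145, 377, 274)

7

(80,249,307): 80+249 > 307 → valid
(217,306,507): 217+306 > 507 → valid
(28,368,441): 28+368 ≤ 441 → not valid
(202,357,526): 202+357 > 526 → valid
(130,215,295): 130+215 > 295 → valid
(194,203,386): 194+203 > 386 → valid
(199,373,512): 199+373 > 512 → valid
(145,274,377): 145+274 > 377 → valid
7 of the 8 triples form a triangle.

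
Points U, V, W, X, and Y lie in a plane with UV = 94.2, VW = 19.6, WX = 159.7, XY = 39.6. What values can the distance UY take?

The maximum is all hops collinear in one direction: 94.2 + 19.6 + 159.7 + 39.6 = 313.1.
The longest hop is 159.7; the others sum to 153.4. Folding the others back against it leaves at least 159.7 − 153.4 = 6.3.

6.3 ≤ UY ≤ 313.1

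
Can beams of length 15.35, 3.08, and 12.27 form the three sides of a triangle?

The two shorter sides sum to 15.35, exactly equal to the longest side 15.35.
That gives only a degenerate (flat) triangle — the inequality must be strict.

No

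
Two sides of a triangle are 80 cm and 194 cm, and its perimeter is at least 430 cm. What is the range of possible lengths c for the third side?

Triangle inequality alone gives 114 < c < 274.
The perimeter condition gives c ≥ 430 − 80 − 194 = 156.
Intersecting the two: 156 ≤ c < 274.

156 ≤ c < 274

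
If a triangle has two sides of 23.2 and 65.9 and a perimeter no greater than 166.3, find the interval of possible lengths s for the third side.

Triangle inequality alone gives 42.7 < s < 89.1.
The perimeter condition gives s ≤ 166.3 − 23.2 − 65.9 = 77.2.
Intersecting the two: 42.7 < s ≤ 77.2.

42.7 < s ≤ 77.2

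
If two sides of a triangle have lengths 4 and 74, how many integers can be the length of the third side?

7

The third side lies in the open interval (70, 78).
Integers from 71 to 77 inclusive: 77 − 71 + 1 = 7.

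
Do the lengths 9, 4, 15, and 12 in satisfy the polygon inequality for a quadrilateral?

Yes

A quadrilateral exists iff every side is shorter than the sum of the others — equivalently, the longest side is less than the sum of the rest.
Longest side 15 < 25 (sum of the remaining 3), so yes.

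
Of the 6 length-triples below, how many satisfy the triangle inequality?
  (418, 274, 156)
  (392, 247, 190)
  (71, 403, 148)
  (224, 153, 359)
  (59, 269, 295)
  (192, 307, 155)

(156,274,418): 156+274 > 418 → valid
(190,247,392): 190+247 > 392 → valid
(71,148,403): 71+148 ≤ 403 → not valid
(153,224,359): 153+224 > 359 → valid
(59,269,295): 59+269 > 295 → valid
(155,192,307): 155+192 > 307 → valid
5 of the 6 triples form a triangle.

5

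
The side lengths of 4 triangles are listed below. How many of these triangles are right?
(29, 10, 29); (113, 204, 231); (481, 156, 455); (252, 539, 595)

2

(29,10,29): 10²+29² = 941 > 841 = 29² → acute
(113,204,231): 113²+204² = 54385 > 53361 = 231² → acute
(481,156,455): 156²+455² = 231361 = 481² → right
(252,539,595): 252²+539² = 354025 = 595² → right
2 of the 4 are right.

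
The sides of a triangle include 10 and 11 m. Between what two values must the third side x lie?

1 < x < 21 (m)

By the triangle inequality, x must be less than 10 + 11 = 21 and greater than |10 − 11| = 1.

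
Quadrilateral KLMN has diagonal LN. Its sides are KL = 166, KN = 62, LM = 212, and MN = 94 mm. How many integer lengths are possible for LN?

From triangle KLN: 104 < LN < 228.
From triangle MLN: 118 < LN < 306.
Intersection: 118 < LN < 228, so integers 119 through 227: 109 values.

109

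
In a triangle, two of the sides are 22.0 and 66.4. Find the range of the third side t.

44.4 < t < 88.4

By the triangle inequality, t must be less than 22.0 + 66.4 = 88.4 and greater than |22.0 − 66.4| = 44.4.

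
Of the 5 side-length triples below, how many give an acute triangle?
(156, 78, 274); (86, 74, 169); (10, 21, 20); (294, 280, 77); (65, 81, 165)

(156,78,274): 78+156 ≤ 274, not a triangle
(86,74,169): 74+86 ≤ 169, not a triangle
(10,21,20): 10²+20² = 500 > 441 = 21² → acute
(294,280,77): 77²+280² = 84329 < 86436 = 294² → obtuse
(65,81,165): 65+81 ≤ 165, not a triangle
1 of the 5 is acute.

1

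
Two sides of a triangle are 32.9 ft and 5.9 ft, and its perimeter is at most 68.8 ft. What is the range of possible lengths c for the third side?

27.0 < c ≤ 30.0

Triangle inequality alone gives 27.0 < c < 38.8.
The perimeter condition gives c ≤ 68.8 − 32.9 − 5.9 = 30.0.
Intersecting the two: 27.0 < c ≤ 30.0.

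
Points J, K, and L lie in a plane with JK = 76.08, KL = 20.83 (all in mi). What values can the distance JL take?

By the triangle inequality, |76.08 − 20.83| ≤ JL ≤ 76.08 + 20.83.

55.25 ≤ JL ≤ 96.91 mi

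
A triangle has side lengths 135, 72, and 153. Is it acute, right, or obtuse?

Compare the square of the longest side to the sum of squares of the other two: 72² + 135² = 23409 = 153².

right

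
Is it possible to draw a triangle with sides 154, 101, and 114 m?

The longest side is 154, and the other two sum to 215.
Since 215 > 154, the triangle inequality holds.

Yes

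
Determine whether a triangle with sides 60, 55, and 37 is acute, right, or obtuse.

acute

Compare the square of the longest side to the sum of squares of the other two: 37² + 55² = 4394 > 3600 = 60².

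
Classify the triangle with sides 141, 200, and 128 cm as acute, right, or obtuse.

obtuse

Compare the square of the longest side to the sum of squares of the other two: 128² + 141² = 36265 < 40000 = 200².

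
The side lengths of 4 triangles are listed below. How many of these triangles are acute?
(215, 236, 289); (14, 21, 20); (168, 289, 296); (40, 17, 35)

3

(215,236,289): 215²+236² = 101921 > 83521 = 289² → acute
(14,21,20): 14²+20² = 596 > 441 = 21² → acute
(168,289,296): 168²+289² = 111745 > 87616 = 296² → acute
(40,17,35): 17²+35² = 1514 < 1600 = 40² → obtuse
3 of the 4 are acute.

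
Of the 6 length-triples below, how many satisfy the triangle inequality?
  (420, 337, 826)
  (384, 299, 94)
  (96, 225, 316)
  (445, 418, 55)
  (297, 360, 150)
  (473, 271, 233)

5

(337,420,826): 337+420 ≤ 826 → not valid
(94,299,384): 94+299 > 384 → valid
(96,225,316): 96+225 > 316 → valid
(55,418,445): 55+418 > 445 → valid
(150,297,360): 150+297 > 360 → valid
(233,271,473): 233+271 > 473 → valid
5 of the 6 triples form a triangle.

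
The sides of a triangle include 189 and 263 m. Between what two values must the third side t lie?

74 < t < 452

By the triangle inequality, t must be less than 189 + 263 = 452 and greater than |189 − 263| = 74.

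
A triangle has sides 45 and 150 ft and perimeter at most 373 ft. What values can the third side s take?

105 < s ≤ 178

Triangle inequality alone gives 105 < s < 195.
The perimeter condition gives s ≤ 373 − 45 − 150 = 178.
Intersecting the two: 105 < s ≤ 178.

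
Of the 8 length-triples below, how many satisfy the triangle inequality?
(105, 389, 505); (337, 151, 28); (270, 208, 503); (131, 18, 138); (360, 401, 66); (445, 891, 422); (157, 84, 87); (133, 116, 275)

3

(105,389,505): 105+389 ≤ 505 → not valid
(28,151,337): 28+151 ≤ 337 → not valid
(208,270,503): 208+270 ≤ 503 → not valid
(18,131,138): 18+131 > 138 → valid
(66,360,401): 66+360 > 401 → valid
(422,445,891): 422+445 ≤ 891 → not valid
(84,87,157): 84+87 > 157 → valid
(116,133,275): 116+133 ≤ 275 → not valid
3 of the 8 triples form a triangle.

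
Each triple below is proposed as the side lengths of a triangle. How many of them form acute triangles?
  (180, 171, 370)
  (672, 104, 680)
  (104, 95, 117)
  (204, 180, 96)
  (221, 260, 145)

(180,171,370): 171+180 ≤ 370, not a triangle
(672,104,680): 104²+672² = 462400 = 680² → right
(104,95,117): 95²+104² = 19841 > 13689 = 117² → acute
(204,180,96): 96²+180² = 41616 = 204² → right
(221,260,145): 145²+221² = 69866 > 67600 = 260² → acute
2 of the 5 are acute.

2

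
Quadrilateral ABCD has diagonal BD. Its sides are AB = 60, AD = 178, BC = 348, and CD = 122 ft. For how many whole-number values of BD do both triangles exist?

11

From triangle ABD: 118 < BD < 238.
From triangle CBD: 226 < BD < 470.
Intersection: 226 < BD < 238, so integers 227 through 237: 11 values.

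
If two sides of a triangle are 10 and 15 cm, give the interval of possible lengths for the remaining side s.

5 < s < 25 (cm)

By the triangle inequality, s must be less than 10 + 15 = 25 and greater than |10 − 15| = 5.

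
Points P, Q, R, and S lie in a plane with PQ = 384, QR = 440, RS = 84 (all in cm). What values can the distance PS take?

The maximum is all hops collinear in one direction: 384 + 440 + 84 = 908.
The longest hop is 440; the others sum to 468. Since 440 ≤ 468, the path can fold back on itself completely, so the minimum distance is 0.

0 ≤ PS ≤ 908 cm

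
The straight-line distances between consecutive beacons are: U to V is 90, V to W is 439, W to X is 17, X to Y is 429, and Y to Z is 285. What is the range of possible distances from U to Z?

The maximum is all hops collinear in one direction: 90 + 439 + 17 + 429 + 285 = 1260.
The longest hop is 439; the others sum to 821. Since 439 ≤ 821, the path can fold back on itself completely, so the minimum distance is 0.

0 ≤ UZ ≤ 1260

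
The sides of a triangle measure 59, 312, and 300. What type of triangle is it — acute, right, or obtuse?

obtuse

Compare the square of the longest side to the sum of squares of the other two: 59² + 300² = 93481 < 97344 = 312².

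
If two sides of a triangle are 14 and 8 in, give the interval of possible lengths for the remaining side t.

6 < t < 22 (in)

By the triangle inequality, t must be less than 14 + 8 = 22 and greater than |14 − 8| = 6.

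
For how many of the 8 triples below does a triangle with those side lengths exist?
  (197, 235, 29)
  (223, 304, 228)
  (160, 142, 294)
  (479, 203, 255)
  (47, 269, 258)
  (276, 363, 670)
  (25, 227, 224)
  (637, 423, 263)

(29,197,235): 29+197 ≤ 235 → not valid
(223,228,304): 223+228 > 304 → valid
(142,160,294): 142+160 > 294 → valid
(203,255,479): 203+255 ≤ 479 → not valid
(47,258,269): 47+258 > 269 → valid
(276,363,670): 276+363 ≤ 670 → not valid
(25,224,227): 25+224 > 227 → valid
(263,423,637): 263+423 > 637 → valid
5 of the 8 triples form a triangle.

5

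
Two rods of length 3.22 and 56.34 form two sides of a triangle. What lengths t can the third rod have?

53.12 < t < 59.56

By the triangle inequality, t must be less than 3.22 + 56.34 = 59.56 and greater than |3.22 − 56.34| = 53.12.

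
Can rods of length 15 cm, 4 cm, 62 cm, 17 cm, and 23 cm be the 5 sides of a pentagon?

For a pentagon, each side must be shorter than the sum of the others.
Here the longest side is 62, but the remaining 4 sides sum to only 59.

No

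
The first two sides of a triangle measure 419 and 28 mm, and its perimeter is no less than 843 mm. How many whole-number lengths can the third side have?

51

Triangle inequality: 391 < x < 447. Perimeter ≥ 843 gives x ≥ 843 − 419 − 28 = 396.
So 396 ≤ x < 447; integers 396 through 446: 51 values.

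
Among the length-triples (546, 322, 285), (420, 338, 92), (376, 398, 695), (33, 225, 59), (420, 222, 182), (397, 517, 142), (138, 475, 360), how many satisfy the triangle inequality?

(285,322,546): 285+322 > 546 → valid
(92,338,420): 92+338 > 420 → valid
(376,398,695): 376+398 > 695 → valid
(33,59,225): 33+59 ≤ 225 → not valid
(182,222,420): 182+222 ≤ 420 → not valid
(142,397,517): 142+397 > 517 → valid
(138,360,475): 138+360 > 475 → valid
5 of the 7 triples form a triangle.

5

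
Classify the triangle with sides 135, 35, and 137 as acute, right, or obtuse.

acute

Compare the square of the longest side to the sum of squares of the other two: 35² + 135² = 19450 > 18769 = 137².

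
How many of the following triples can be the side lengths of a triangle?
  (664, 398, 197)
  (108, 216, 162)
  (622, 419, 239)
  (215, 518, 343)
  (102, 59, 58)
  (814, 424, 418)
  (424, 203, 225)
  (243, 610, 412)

7

(197,398,664): 197+398 ≤ 664 → not valid
(108,162,216): 108+162 > 216 → valid
(239,419,622): 239+419 > 622 → valid
(215,343,518): 215+343 > 518 → valid
(58,59,102): 58+59 > 102 → valid
(418,424,814): 418+424 > 814 → valid
(203,225,424): 203+225 > 424 → valid
(243,412,610): 243+412 > 610 → valid
7 of the 8 triples form a triangle.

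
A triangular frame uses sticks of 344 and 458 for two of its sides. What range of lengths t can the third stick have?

By the triangle inequality, t must be less than 344 + 458 = 802 and greater than |344 − 458| = 114.

114 < t < 802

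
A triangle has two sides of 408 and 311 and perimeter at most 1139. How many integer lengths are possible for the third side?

323

Triangle inequality: 97 < x < 719. Perimeter ≤ 1139 gives x ≤ 1139 − 408 − 311 = 420.
So 97 < x ≤ 420; integers 98 through 420: 323 values.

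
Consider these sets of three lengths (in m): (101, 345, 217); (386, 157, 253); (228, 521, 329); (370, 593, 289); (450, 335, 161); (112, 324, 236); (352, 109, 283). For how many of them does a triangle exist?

6

(101,217,345): 101+217 ≤ 345 → not valid
(157,253,386): 157+253 > 386 → valid
(228,329,521): 228+329 > 521 → valid
(289,370,593): 289+370 > 593 → valid
(161,335,450): 161+335 > 450 → valid
(112,236,324): 112+236 > 324 → valid
(109,283,352): 109+283 > 352 → valid
6 of the 7 triples form a triangle.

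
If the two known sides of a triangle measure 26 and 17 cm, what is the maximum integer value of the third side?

42

The third side must be strictly less than 26 + 17 = 43.
The largest integer below 43 is 42.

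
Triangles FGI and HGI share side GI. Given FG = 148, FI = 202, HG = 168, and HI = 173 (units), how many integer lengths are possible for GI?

286

From triangle FGI: 54 < GI < 350.
From triangle HGI: 5 < GI < 341.
Intersection: 54 < GI < 341, so integers 55 through 340: 286 values.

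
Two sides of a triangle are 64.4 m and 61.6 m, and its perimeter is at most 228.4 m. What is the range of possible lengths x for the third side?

2.8 < x ≤ 102.4 m

Triangle inequality alone gives 2.8 < x < 126.0.
The perimeter condition gives x ≤ 228.4 − 64.4 − 61.6 = 102.4.
Intersecting the two: 2.8 < x ≤ 102.4.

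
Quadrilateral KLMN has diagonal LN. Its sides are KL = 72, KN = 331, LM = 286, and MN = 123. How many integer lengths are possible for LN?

From triangle KLN: 259 < LN < 403.
From triangle MLN: 163 < LN < 409.
Intersection: 259 < LN < 403, so integers 260 through 402: 143 values.

143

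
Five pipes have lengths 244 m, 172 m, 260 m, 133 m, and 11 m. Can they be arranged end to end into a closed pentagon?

A pentagon exists iff every side is shorter than the sum of the others — equivalently, the longest side is less than the sum of the rest.
Longest side 260 < 560 (sum of the remaining 4), so yes.

Yes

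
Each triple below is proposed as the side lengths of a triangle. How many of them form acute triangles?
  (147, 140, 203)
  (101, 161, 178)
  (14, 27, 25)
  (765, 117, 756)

(147,140,203): 140²+147² = 41209 = 203² → right
(101,161,178): 101²+161² = 36122 > 31684 = 178² → acute
(14,27,25): 14²+25² = 821 > 729 = 27² → acute
(765,117,756): 117²+756² = 585225 = 765² → right
2 of the 4 are acute.

2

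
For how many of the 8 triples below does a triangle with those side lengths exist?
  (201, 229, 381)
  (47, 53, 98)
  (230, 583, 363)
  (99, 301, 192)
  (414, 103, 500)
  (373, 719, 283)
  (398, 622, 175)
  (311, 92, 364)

(201,229,381): 201+229 > 381 → valid
(47,53,98): 47+53 > 98 → valid
(230,363,583): 230+363 > 583 → valid
(99,192,301): 99+192 ≤ 301 → not valid
(103,414,500): 103+414 > 500 → valid
(283,373,719): 283+373 ≤ 719 → not valid
(175,398,622): 175+398 ≤ 622 → not valid
(92,311,364): 92+311 > 364 → valid
5 of the 8 triples form a triangle.

5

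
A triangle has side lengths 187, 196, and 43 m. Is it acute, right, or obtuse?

Compare the square of the longest side to the sum of squares of the other two: 43² + 187² = 36818 < 38416 = 196².

obtuse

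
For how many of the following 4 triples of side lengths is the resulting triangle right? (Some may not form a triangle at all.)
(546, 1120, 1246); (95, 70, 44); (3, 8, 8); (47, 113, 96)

1

(546,1120,1246): 546²+1120² = 1552516 = 1246² → right
(95,70,44): 44²+70² = 6836 < 9025 = 95² → obtuse
(3,8,8): 3²+8² = 73 > 64 = 8² → acute
(47,113,96): 47²+96² = 11425 < 12769 = 113² → obtuse
1 of the 4 is right.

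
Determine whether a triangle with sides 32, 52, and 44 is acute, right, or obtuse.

Compare the square of the longest side to the sum of squares of the other two: 32² + 44² = 2960 > 2704 = 52².

acute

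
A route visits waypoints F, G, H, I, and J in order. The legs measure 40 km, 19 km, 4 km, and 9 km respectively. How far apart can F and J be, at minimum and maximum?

8 ≤ FJ ≤ 72 km

The maximum is all hops collinear in one direction: 40 + 19 + 4 + 9 = 72.
The longest hop is 40; the others sum to 32. Folding the others back against it leaves at least 40 − 32 = 8.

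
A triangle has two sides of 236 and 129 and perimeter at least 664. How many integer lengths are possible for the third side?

66

Triangle inequality: 107 < x < 365. Perimeter ≥ 664 gives x ≥ 664 − 236 − 129 = 299.
So 299 ≤ x < 365; integers 299 through 364: 66 values.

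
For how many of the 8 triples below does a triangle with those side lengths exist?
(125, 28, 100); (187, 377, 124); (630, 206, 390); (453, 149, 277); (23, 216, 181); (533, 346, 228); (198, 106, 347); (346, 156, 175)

(28,100,125): 28+100 > 125 → valid
(124,187,377): 124+187 ≤ 377 → not valid
(206,390,630): 206+390 ≤ 630 → not valid
(149,277,453): 149+277 ≤ 453 → not valid
(23,181,216): 23+181 ≤ 216 → not valid
(228,346,533): 228+346 > 533 → valid
(106,198,347): 106+198 ≤ 347 → not valid
(156,175,346): 156+175 ≤ 346 → not valid
2 of the 8 triples form a triangle.

2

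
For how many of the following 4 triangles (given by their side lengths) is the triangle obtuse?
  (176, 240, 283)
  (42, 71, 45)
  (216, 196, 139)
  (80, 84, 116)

(176,240,283): 176²+240² = 88576 > 80089 = 283² → acute
(42,71,45): 42²+45² = 3789 < 5041 = 71² → obtuse
(216,196,139): 139²+196² = 57737 > 46656 = 216² → acute
(80,84,116): 80²+84² = 13456 = 116² → right
1 of the 4 is obtuse.

1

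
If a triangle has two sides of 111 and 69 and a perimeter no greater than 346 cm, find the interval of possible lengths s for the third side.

Triangle inequality alone gives 42 < s < 180.
The perimeter condition gives s ≤ 346 − 111 − 69 = 166.
Intersecting the two: 42 < s ≤ 166.

42 < s ≤ 166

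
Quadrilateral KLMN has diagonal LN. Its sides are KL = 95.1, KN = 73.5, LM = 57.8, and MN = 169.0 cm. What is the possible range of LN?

111.2 < LN < 168.6

From triangle KLN: |95.1 − 73.5| < LN < 95.1 + 73.5, i.e. 21.6 < LN < 168.6.
From triangle MLN: 111.2 < LN < 226.8.
Both must hold, so LN lies in the intersection.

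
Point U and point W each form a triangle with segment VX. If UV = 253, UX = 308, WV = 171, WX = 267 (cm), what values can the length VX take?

From triangle UVX: |253 − 308| < VX < 253 + 308, i.e. 55 < VX < 561.
From triangle WVX: 96 < VX < 438.
Both must hold, so VX lies in the intersection.

96 < VX < 438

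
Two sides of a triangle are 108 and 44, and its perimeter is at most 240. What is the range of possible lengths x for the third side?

64 < x ≤ 88

Triangle inequality alone gives 64 < x < 152.
The perimeter condition gives x ≤ 240 − 108 − 44 = 88.
Intersecting the two: 64 < x ≤ 88.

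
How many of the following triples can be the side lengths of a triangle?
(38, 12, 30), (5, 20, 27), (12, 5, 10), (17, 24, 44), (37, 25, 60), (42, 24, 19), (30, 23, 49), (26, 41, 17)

6

(12,30,38): 12+30 > 38 → valid
(5,20,27): 5+20 ≤ 27 → not valid
(5,10,12): 5+10 > 12 → valid
(17,24,44): 17+24 ≤ 44 → not valid
(25,37,60): 25+37 > 60 → valid
(19,24,42): 19+24 > 42 → valid
(23,30,49): 23+30 > 49 → valid
(17,26,41): 17+26 > 41 → valid
6 of the 8 triples form a triangle.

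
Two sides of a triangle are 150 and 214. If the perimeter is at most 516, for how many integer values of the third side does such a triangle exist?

88

Triangle inequality: 64 < x < 364. Perimeter ≤ 516 gives x ≤ 516 − 150 − 214 = 152.
So 64 < x ≤ 152; integers 65 through 152: 88 values.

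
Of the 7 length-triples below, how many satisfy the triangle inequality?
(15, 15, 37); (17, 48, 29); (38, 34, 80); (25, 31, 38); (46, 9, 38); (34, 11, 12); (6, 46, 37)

2

(15,15,37): 15+15 ≤ 37 → not valid
(17,29,48): 17+29 ≤ 48 → not valid
(34,38,80): 34+38 ≤ 80 → not valid
(25,31,38): 25+31 > 38 → valid
(9,38,46): 9+38 > 46 → valid
(11,12,34): 11+12 ≤ 34 → not valid
(6,37,46): 6+37 ≤ 46 → not valid
2 of the 7 triples form a triangle.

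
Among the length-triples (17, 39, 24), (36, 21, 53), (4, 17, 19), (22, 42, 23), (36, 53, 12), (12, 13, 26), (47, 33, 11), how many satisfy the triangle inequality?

4

(17,24,39): 17+24 > 39 → valid
(21,36,53): 21+36 > 53 → valid
(4,17,19): 4+17 > 19 → valid
(22,23,42): 22+23 > 42 → valid
(12,36,53): 12+36 ≤ 53 → not valid
(12,13,26): 12+13 ≤ 26 → not valid
(11,33,47): 11+33 ≤ 47 → not valid
4 of the 7 triples form a triangle.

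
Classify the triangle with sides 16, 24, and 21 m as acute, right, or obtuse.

acute

Compare the square of the longest side to the sum of squares of the other two: 16² + 21² = 697 > 576 = 24².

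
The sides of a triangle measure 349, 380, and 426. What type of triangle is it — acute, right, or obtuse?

Compare the square of the longest side to the sum of squares of the other two: 349² + 380² = 266201 > 181476 = 426².

acute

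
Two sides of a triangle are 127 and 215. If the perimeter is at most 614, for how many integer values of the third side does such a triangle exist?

Triangle inequality: 88 < x < 342. Perimeter ≤ 614 gives x ≤ 614 − 127 − 215 = 272.
So 88 < x ≤ 272; integers 89 through 272: 184 values.

184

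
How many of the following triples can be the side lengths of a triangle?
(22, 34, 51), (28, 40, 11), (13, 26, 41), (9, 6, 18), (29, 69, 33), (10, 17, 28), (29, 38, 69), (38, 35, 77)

1

(22,34,51): 22+34 > 51 → valid
(11,28,40): 11+28 ≤ 40 → not valid
(13,26,41): 13+26 ≤ 41 → not valid
(6,9,18): 6+9 ≤ 18 → not valid
(29,33,69): 29+33 ≤ 69 → not valid
(10,17,28): 10+17 ≤ 28 → not valid
(29,38,69): 29+38 ≤ 69 → not valid
(35,38,77): 35+38 ≤ 77 → not valid
1 of the 8 triples forms a triangle.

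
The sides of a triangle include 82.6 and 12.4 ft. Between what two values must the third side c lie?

By the triangle inequality, c must be less than 82.6 + 12.4 = 95.0 and greater than |82.6 − 12.4| = 70.2.

70.2 < c < 95.0 (ft)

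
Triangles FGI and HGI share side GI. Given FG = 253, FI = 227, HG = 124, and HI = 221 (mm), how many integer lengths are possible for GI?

247

From triangle FGI: 26 < GI < 480.
From triangle HGI: 97 < GI < 345.
Intersection: 97 < GI < 345, so integers 98 through 344: 247 values.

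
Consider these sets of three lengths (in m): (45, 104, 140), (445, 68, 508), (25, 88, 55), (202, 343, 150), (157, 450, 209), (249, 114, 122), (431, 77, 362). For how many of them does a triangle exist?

4

(45,104,140): 45+104 > 140 → valid
(68,445,508): 68+445 > 508 → valid
(25,55,88): 25+55 ≤ 88 → not valid
(150,202,343): 150+202 > 343 → valid
(157,209,450): 157+209 ≤ 450 → not valid
(114,122,249): 114+122 ≤ 249 → not valid
(77,362,431): 77+362 > 431 → valid
4 of the 7 triples form a triangle.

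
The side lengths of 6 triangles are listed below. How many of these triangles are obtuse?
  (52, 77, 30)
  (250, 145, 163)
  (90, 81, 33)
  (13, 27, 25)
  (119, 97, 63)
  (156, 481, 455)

4

(52,77,30): 30²+52² = 3604 < 5929 = 77² → obtuse
(250,145,163): 145²+163² = 47594 < 62500 = 250² → obtuse
(90,81,33): 33²+81² = 7650 < 8100 = 90² → obtuse
(13,27,25): 13²+25² = 794 > 729 = 27² → acute
(119,97,63): 63²+97² = 13378 < 14161 = 119² → obtuse
(156,481,455): 156²+455² = 231361 = 481² → right
4 of the 6 are obtuse.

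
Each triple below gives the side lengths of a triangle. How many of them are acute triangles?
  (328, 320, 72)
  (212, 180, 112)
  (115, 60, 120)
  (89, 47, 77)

(328,320,72): 72²+320² = 107584 = 328² → right
(212,180,112): 112²+180² = 44944 = 212² → right
(115,60,120): 60²+115² = 16825 > 14400 = 120² → acute
(89,47,77): 47²+77² = 8138 > 7921 = 89² → acute
2 of the 4 are acute.

2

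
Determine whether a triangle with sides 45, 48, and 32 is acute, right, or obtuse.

acute

Compare the square of the longest side to the sum of squares of the other two: 32² + 45² = 3049 > 2304 = 48².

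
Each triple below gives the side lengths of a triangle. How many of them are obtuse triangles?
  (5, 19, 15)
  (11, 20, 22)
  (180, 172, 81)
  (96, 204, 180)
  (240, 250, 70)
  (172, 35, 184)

(5,19,15): 5²+15² = 250 < 361 = 19² → obtuse
(11,20,22): 11²+20² = 521 > 484 = 22² → acute
(180,172,81): 81²+172² = 36145 > 32400 = 180² → acute
(96,204,180): 96²+180² = 41616 = 204² → right
(240,250,70): 70²+240² = 62500 = 250² → right
(172,35,184): 35²+172² = 30809 < 33856 = 184² → obtuse
2 of the 6 are obtuse.

2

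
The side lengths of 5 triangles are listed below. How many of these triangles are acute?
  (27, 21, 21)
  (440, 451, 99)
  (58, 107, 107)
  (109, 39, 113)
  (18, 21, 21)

4

(27,21,21): 21²+21² = 882 > 729 = 27² → acute
(440,451,99): 99²+440² = 203401 = 451² → right
(58,107,107): 58²+107² = 14813 > 11449 = 107² → acute
(109,39,113): 39²+109² = 13402 > 12769 = 113² → acute
(18,21,21): 18²+21² = 765 > 441 = 21² → acute
4 of the 5 are acute.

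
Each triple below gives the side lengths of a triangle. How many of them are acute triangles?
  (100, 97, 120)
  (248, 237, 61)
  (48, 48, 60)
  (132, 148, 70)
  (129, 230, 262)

(100,97,120): 97²+100² = 19409 > 14400 = 120² → acute
(248,237,61): 61²+237² = 59890 < 61504 = 248² → obtuse
(48,48,60): 48²+48² = 4608 > 3600 = 60² → acute
(132,148,70): 70²+132² = 22324 > 21904 = 148² → acute
(129,230,262): 129²+230² = 69541 > 68644 = 262² → acute
4 of the 5 are acute.

4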